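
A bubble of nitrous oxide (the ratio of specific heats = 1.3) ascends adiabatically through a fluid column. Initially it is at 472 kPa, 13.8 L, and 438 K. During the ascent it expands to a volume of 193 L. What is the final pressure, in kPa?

Adiabatic: P₁V₁^γ = P₂V₂^γ ⇒ P₂ = P₁ (V₁/V₂)^γ.
P₂ = 472 × (13.8/193)^(1.3) = 15.3 kPa.

P₂ ≈ 15.3 kPa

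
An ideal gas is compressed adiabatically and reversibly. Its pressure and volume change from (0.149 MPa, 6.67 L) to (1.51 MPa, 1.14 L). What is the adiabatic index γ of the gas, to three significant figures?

γ ≈ 1.31

PV^γ = const ⇒ γ = ln(P₂/P₁) / ln(V₁/V₂).
γ = ln(1.51/0.149) / ln(6.67/1.14) = 1.311.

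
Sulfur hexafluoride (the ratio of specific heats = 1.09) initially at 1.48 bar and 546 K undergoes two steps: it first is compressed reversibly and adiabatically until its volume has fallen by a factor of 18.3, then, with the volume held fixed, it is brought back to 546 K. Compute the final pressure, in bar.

P₃ ≈ 27.1 bar

Adiabatic step (PV^γ = const): P₂ = 1.48×18.3^(1.09) = 35.18 bar; T₂ = 546×18.3^(0.09) = 709.3 K.
Isochoric: P₃ = P₂(T₃/T₂) = 35.18 × (546/709.3) = 27.08 bar.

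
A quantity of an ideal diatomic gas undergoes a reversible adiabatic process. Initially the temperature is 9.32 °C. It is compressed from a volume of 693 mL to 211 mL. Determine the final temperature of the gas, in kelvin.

Adiabatic: T₁V₁^(γ−1) = T₂V₂^(γ−1) ⇒ T₂ = T₁ (V₁/V₂)^(γ−1).
For a diatomic ideal gas γ = 7/5, so γ−1 = 2/5.
T₁ = 9.32 °C = 282.5 K.
T₂ = 282.5 × (693/211)^(2/5) = 454.5 K.

T₂ ≈ 455 K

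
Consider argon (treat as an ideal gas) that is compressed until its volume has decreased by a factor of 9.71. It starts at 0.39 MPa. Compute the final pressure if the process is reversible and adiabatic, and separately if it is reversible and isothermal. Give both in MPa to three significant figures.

adiabatic: 17.2 MPa; isothermal: 3.79 MPa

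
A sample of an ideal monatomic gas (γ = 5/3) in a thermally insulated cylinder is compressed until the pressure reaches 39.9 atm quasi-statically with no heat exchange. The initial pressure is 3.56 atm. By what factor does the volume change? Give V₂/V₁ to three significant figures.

From PV^γ = const, V₂/V₁ = (P₁/P₂)^(1/γ).
V₂/V₁ = (3.56/39.9)^(3/5) = 0.2346.

V₂/V₁ ≈ 0.235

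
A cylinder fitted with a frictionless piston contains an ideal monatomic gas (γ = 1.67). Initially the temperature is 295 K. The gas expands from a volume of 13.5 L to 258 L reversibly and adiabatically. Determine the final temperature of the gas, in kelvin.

For a reversible adiabat TV^(γ−1) is constant, so T₂ = T₁ (V₁/V₂)^(γ−1).
T₂ = 295 × (13.5/258)^(0.67) = 40.87 K.

T₂ ≈ 40.9 K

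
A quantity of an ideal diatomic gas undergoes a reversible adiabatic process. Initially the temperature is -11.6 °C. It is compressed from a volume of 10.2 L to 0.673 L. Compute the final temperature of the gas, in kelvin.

T₂ ≈ 776 K

Adiabatic: T₁V₁^(γ−1) = T₂V₂^(γ−1) ⇒ T₂ = T₁ (V₁/V₂)^(γ−1).
For a diatomic ideal gas γ = 7/5, so γ−1 = 2/5.
T₁ = -11.6 °C = 261.5 K.
T₂ = 261.5 × (10.2/0.673)^(2/5) = 775.9 K.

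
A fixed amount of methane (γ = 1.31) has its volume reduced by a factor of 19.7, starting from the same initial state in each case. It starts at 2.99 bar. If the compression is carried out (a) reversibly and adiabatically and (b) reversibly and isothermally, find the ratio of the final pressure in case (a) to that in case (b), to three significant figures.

Isothermal: P_b = P₁(V₁/V₂) = 2.99×19.7.
Adiabatic: P_a = P₁(V₁/V₂)^γ = 2.99×19.7^(1.31).
P_a/P_b = (V₁/V₂)^(γ−1) = 19.7^(0.31) = 2.519.

P_adiabatic / P_isothermal ≈ 2.52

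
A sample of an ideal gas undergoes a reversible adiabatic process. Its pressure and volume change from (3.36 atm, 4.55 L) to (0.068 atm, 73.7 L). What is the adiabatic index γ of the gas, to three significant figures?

γ ≈ 1.40

PV^γ = const ⇒ γ = ln(P₂/P₁) / ln(V₁/V₂).
γ = ln(0.068/3.36) / ln(4.55/73.7) = 1.4.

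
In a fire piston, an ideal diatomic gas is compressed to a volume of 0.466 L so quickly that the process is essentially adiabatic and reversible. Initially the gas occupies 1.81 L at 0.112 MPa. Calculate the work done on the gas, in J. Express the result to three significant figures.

γ = 7/5 for a diatomic ideal gas.
P₂ = P₁(V₁/V₂)^γ = 0.112×(1.81/0.466)^(7/5) = 0.7486 MPa.
For a reversible adiabat, W_by_gas = (P₁V₁ − P₂V₂)/(γ−1).
W_by = (112000×0.00181 − 748600×0.000466) / (2/5) = -365.3 J.
W_on_gas = −W_by = 365.3 J.

W ≈ 365 J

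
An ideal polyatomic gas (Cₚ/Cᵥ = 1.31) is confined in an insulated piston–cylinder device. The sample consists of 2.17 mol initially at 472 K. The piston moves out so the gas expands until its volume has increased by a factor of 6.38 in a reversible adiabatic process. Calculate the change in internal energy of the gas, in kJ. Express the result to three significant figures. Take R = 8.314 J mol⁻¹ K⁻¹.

For a reversible adiabat TV^(γ−1) is constant, so T₂ = T₁ (V₁/V₂)^(γ−1).
T₂ = 472 × (1/6.38)^(0.31) = 265.7 K.
Q = 0, so ΔU = W_on_gas = nCᵥΔT with Cᵥ = R/(γ−1) = 26.82 J/(mol·K).
ΔU = 2.17 × 26.82 × (265.7 − 472) = -12000 J.

ΔU ≈ -12.0 kJ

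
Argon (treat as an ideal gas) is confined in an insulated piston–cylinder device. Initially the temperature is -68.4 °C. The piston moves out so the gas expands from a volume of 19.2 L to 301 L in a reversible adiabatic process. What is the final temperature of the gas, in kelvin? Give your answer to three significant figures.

For a reversible adiabat TV^(γ−1) is constant, so T₂ = T₁ (V₁/V₂)^(γ−1).
For a monatomic ideal gas γ = 5/3, so γ−1 = 2/3.
T₁ = -68.4 °C = 204.7 K.
T₂ = 204.7 × (19.2/301)^(2/3) = 32.69 K.

T₂ ≈ 32.7 K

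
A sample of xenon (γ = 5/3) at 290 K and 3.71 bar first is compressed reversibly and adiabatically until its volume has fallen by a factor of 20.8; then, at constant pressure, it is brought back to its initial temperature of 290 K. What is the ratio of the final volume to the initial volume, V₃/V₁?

Adiabatic step: V₂/V₁ = 0.04808; T₂ = T₁·20.8^(2/3) = 2193 K.
Isobaric step: V₃/V₂ = T₃/T₂ = 290/2193.
V₃/V₁ = (V₂/V₁)(V₃/V₂) = 0.04808 × (290/2193) = 0.006357.

V₃/V₁ ≈ 0.00636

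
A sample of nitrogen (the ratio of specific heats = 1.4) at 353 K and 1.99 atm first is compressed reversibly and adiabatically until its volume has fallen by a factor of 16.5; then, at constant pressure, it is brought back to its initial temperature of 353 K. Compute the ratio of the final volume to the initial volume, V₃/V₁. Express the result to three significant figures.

V₃/V₁ ≈ 0.0197

Adiabatic step: V₂/V₁ = 0.06061; T₂ = T₁·16.5^(0.4) = 1083 K.
Isobaric step: V₃/V₂ = T₃/T₂ = 353/1083.
V₃/V₁ = (V₂/V₁)(V₃/V₂) = 0.06061 × (353/1083) = 0.01975.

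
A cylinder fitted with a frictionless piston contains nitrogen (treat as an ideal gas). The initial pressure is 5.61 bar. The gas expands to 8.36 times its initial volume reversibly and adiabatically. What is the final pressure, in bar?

P₂ ≈ 0.287 bar

Since PV^γ is constant along a reversible adiabat, P₂ = P₁ (V₁/V₂)^γ.
For a diatomic ideal gas γ = 7/5.
P₂ = 5.61 × (1/8.36)^(7/5) = 0.287 bar.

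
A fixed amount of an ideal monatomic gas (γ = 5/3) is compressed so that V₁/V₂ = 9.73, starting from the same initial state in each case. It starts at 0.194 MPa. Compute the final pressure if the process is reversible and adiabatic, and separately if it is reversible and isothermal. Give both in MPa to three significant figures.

adiabatic: 8.60 MPa; isothermal: 1.89 MPa

Isothermal: P₂ = P₁(V₁/V₂) = 0.194×9.73 = 1.888 MPa.
Adiabatic: P₂ = P₁(V₁/V₂)^γ = 0.194×9.73^(5/3) = 8.603 MPa.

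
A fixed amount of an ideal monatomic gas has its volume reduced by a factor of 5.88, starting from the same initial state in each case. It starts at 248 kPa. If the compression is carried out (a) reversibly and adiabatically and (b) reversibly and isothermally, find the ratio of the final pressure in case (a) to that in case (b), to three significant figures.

For a monatomic ideal gas γ = 5/3.
Isothermal: P_b = P₁(V₁/V₂) = 248×5.88.
Adiabatic: P_a = P₁(V₁/V₂)^γ = 248×5.88^(5/3).
P_a/P_b = (V₁/V₂)^(γ−1) = 5.88^(2/3) = 3.258.

P_adiabatic / P_isothermal ≈ 3.26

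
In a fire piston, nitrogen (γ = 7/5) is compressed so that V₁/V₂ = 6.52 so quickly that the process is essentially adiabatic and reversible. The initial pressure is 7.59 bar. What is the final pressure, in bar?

P₂ ≈ 105 bar

Since PV^γ is constant along a reversible adiabat, P₂ = P₁ (V₁/V₂)^γ.
P₂ = 7.59 × 6.52^(7/5) = 104.8 bar.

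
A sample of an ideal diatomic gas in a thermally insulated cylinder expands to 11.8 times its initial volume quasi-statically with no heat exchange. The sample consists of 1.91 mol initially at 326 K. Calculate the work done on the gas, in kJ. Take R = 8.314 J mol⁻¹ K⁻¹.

W ≈ -8.12 kJ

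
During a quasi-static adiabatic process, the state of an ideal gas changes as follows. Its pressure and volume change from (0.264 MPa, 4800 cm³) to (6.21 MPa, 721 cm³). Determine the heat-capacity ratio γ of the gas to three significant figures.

PV^γ = const ⇒ γ = ln(P₂/P₁) / ln(V₁/V₂).
γ = ln(6.21/0.264) / ln(4800/721) = 1.666.

γ ≈ 1.67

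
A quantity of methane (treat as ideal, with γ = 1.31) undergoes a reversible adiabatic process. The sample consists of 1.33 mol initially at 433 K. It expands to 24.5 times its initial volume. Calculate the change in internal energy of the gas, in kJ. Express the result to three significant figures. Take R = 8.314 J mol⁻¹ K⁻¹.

ΔU ≈ -9.72 kJ

For a reversible adiabat TV^(γ−1) is constant, so T₂ = T₁ (V₁/V₂)^(γ−1).
T₂ = 433 × (1/24.5)^(0.31) = 160.6 K.
Q = 0, so ΔU = W_on_gas = nCᵥΔT with Cᵥ = R/(γ−1) = 26.82 J/(mol·K).
ΔU = 1.33 × 26.82 × (160.6 − 433) = -9715 J.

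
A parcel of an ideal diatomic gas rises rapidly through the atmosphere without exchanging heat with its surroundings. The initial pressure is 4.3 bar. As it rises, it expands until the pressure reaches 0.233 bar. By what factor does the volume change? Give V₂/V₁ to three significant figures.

From PV^γ = const, V₂/V₁ = (P₁/P₂)^(1/γ).
For a diatomic ideal gas γ = 7/5.
V₂/V₁ = (4.3/0.233)^(5/7) = 8.024.

V₂/V₁ ≈ 8.02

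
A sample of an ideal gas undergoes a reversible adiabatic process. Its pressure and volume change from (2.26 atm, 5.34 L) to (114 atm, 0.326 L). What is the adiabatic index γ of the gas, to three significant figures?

γ ≈ 1.40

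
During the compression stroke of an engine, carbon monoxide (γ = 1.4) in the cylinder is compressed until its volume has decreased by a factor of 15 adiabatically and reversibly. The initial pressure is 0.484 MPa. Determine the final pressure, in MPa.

Since PV^γ is constant along a reversible adiabat, P₂ = P₁ (V₁/V₂)^γ.
P₂ = 0.484 × 15^(1.4) = 21.45 MPa.

P₂ ≈ 21.4 MPa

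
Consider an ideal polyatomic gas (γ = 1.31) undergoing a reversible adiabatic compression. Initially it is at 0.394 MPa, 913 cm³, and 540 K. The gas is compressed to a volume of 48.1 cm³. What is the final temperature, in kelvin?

T₂ ≈ 1340 K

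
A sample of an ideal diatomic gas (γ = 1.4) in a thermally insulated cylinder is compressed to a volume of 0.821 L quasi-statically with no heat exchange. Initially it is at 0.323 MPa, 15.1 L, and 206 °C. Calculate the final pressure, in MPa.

Since PV^γ is constant along a reversible adiabat, P₂ = P₁ (V₁/V₂)^γ.
P₂ = 0.323 × (15.1/0.821)^(1.4) = 19.04 MPa.

P₂ ≈ 19.0 MPa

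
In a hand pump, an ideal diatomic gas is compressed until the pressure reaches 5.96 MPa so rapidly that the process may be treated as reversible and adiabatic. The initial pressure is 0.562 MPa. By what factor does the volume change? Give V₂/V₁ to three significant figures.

From PV^γ = const, V₂/V₁ = (P₁/P₂)^(1/γ).
For a diatomic ideal gas γ = 7/5.
V₂/V₁ = (0.562/5.96)^(5/7) = 0.1851.

V₂/V₁ ≈ 0.185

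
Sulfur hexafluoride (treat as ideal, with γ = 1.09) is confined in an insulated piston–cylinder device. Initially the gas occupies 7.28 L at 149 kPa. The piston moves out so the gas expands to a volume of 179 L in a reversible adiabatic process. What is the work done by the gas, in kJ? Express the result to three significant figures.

P₂ = P₁(V₁/V₂)^γ = 149×(7.28/179)^(1.09) = 4.543 kPa.
For a reversible adiabat, W_by_gas = (P₁V₁ − P₂V₂)/(γ−1).
W_by = (149000×0.00728 − 4543×0.179) / (0.09) = 3018 J.

W ≈ 3.02 kJ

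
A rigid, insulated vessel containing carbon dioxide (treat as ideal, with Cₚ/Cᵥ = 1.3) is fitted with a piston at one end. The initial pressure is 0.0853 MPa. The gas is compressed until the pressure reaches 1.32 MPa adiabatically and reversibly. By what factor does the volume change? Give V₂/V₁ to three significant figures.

From PV^γ = const, V₂/V₁ = (P₁/P₂)^(1/γ).
V₂/V₁ = (0.0853/1.32)^(0.769) = 0.1216.

V₂/V₁ ≈ 0.122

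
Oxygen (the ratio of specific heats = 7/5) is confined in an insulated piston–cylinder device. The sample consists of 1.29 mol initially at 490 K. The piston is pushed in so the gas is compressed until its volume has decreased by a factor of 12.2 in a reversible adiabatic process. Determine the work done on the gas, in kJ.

Adiabatic: T₁V₁^(γ−1) = T₂V₂^(γ−1) ⇒ T₂ = T₁ (V₁/V₂)^(γ−1).
T₂ = 490 × 12.2^(2/5) = 1333 K.
Q = 0, so ΔU = W_on_gas = nCᵥΔT with Cᵥ = R/(γ−1) = 20.79 J/(mol·K).
ΔU = 1.29 × 20.79 × (1333 − 490) = 22600 J.

W ≈ 22.6 kJ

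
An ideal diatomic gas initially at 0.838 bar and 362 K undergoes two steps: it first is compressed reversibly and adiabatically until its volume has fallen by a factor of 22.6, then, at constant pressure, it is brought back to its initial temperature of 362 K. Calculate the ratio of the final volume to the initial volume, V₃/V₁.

For a diatomic ideal gas γ = 7/5.
Adiabatic step: V₂/V₁ = 0.04425; T₂ = T₁·22.6^(2/5) = 1260 K.
Isobaric step: V₃/V₂ = T₃/T₂ = 362/1260.
V₃/V₁ = (V₂/V₁)(V₃/V₂) = 0.04425 × (362/1260) = 0.01271.

V₃/V₁ ≈ 0.0127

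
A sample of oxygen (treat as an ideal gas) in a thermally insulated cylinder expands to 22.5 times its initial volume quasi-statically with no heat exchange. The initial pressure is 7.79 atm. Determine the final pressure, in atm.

Since PV^γ is constant along a reversible adiabat, P₂ = P₁ (V₁/V₂)^γ.
For a diatomic ideal gas γ = 7/5.
P₂ = 7.79 × (1/22.5)^(7/5) = 0.09965 atm.

P₂ ≈ 0.0997 atm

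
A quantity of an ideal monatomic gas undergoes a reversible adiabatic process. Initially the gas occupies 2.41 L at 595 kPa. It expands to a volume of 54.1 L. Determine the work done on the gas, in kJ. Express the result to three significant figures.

W ≈ -1.88 kJ

γ = 5/3 for a monatomic ideal gas.
P₂ = P₁(V₁/V₂)^γ = 595×(2.41/54.1)^(5/3) = 3.331 kPa.
For a reversible adiabat, W_by_gas = (P₁V₁ − P₂V₂)/(γ−1).
W_by = (595000×0.00241 − 3331×0.0541) / (2/3) = 1881 J.
W_on_gas = −W_by = -1881 J.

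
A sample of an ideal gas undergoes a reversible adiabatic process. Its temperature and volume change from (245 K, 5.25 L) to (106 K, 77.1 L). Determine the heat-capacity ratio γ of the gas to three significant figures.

γ ≈ 1.31

TV^(γ−1) = const ⇒ γ − 1 = ln(T₂/T₁) / ln(V₁/V₂).
γ = 1 + ln(106/245) / ln(5.25/77.1) = 1.312.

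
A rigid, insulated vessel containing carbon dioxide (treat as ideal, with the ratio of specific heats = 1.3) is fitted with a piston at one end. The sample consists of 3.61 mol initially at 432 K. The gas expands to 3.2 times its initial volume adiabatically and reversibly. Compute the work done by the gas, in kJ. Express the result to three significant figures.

W ≈ 12.7 kJ

Adiabatic: T₁V₁^(γ−1) = T₂V₂^(γ−1) ⇒ T₂ = T₁ (V₁/V₂)^(γ−1).
T₂ = 432 × (1/3.2)^(0.3) = 304.7 K.
Q = 0, so ΔU = W_on_gas = nCᵥΔT with Cᵥ = R/(γ−1) = 27.71 J/(mol·K).
ΔU = 3.61 × 27.71 × (304.7 − 432) = -12730 J.
Work done by the gas = −ΔU = 12730 J.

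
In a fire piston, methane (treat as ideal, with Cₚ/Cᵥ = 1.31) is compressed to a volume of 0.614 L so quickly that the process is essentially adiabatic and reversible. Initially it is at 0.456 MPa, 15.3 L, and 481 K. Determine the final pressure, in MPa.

P₂ ≈ 30.8 MPa

Since PV^γ is constant along a reversible adiabat, P₂ = P₁ (V₁/V₂)^γ.
P₂ = 0.456 × (15.3/0.614)^(1.31) = 30.79 MPa.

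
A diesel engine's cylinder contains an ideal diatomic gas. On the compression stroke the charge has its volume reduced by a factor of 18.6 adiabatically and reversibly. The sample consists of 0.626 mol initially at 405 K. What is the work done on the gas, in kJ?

For a reversible adiabat TV^(γ−1) is constant, so T₂ = T₁ (V₁/V₂)^(γ−1).
γ = 7/5 for a diatomic ideal gas, so γ−1 = 2/5.
T₂ = 405 × 18.6^(2/5) = 1304 K.
Q = 0, so ΔU = W_on_gas = nCᵥΔT with Cᵥ = R/(γ−1) = 20.79 J/(mol·K).
ΔU = 0.626 × 20.79 × (1304 − 405) = 11700 J.

W ≈ 11.7 kJ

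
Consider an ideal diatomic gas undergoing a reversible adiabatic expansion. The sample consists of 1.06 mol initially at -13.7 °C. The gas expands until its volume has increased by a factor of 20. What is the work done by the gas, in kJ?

Adiabatic: T₁V₁^(γ−1) = T₂V₂^(γ−1) ⇒ T₂ = T₁ (V₁/V₂)^(γ−1).
γ = 7/5 for a diatomic ideal gas, so γ−1 = 2/5.
T₁ = -13.7 °C = 259.4 K.
T₂ = 259.4 × (1/20)^(2/5) = 78.28 K.
Q = 0, so ΔU = W_on_gas = nCᵥΔT with Cᵥ = R/(γ−1) = 20.79 J/(mol·K).
ΔU = 1.06 × 20.79 × (78.28 − 259.4) = -3992 J.
Work done by the gas = −ΔU = 3992 J.

W ≈ 3.99 kJ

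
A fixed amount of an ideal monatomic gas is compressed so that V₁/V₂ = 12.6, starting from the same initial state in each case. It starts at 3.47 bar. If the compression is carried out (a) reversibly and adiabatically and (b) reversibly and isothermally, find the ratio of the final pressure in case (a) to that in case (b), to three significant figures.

For a monatomic ideal gas γ = 5/3.
Isothermal: P_b = P₁(V₁/V₂) = 3.47×12.6.
Adiabatic: P_a = P₁(V₁/V₂)^γ = 3.47×12.6^(5/3).
P_a/P_b = (V₁/V₂)^(γ−1) = 12.6^(2/3) = 5.415.

P_adiabatic / P_isothermal ≈ 5.41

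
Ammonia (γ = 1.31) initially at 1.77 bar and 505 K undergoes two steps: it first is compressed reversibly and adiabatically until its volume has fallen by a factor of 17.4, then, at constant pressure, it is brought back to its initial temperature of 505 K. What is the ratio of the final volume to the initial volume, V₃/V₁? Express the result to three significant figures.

V₃/V₁ ≈ 0.0237

Adiabatic step: V₂/V₁ = 0.05747; T₂ = T₁·17.4^(0.31) = 1224 K.
Isobaric step: V₃/V₂ = T₃/T₂ = 505/1224.
V₃/V₁ = (V₂/V₁)(V₃/V₂) = 0.05747 × (505/1224) = 0.02371.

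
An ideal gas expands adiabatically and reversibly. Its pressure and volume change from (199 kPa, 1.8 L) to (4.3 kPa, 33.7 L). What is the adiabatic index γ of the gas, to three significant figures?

PV^γ = const ⇒ γ = ln(P₂/P₁) / ln(V₁/V₂).
γ = ln(4.3/199) / ln(1.8/33.7) = 1.309.

γ ≈ 1.31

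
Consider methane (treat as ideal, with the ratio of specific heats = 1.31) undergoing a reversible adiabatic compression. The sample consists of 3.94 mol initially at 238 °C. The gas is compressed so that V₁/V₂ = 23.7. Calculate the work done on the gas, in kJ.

For a reversible adiabat TV^(γ−1) is constant, so T₂ = T₁ (V₁/V₂)^(γ−1).
T₁ = 238 °C = 511.1 K.
T₂ = 511.1 × 23.7^(0.31) = 1364 K.
Q = 0, so ΔU = W_on_gas = nCᵥΔT with Cᵥ = R/(γ−1) = 26.82 J/(mol·K).
ΔU = 3.94 × 26.82 × (1364 − 511.1) = 90090 J.

W ≈ 90.1 kJ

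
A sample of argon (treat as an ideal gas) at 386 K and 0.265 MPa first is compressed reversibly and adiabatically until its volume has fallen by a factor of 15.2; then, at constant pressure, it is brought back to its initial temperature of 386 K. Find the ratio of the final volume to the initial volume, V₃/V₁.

For a monatomic ideal gas γ = 5/3.
Adiabatic step: V₂/V₁ = 0.06579; T₂ = T₁·15.2^(2/3) = 2369 K.
Isobaric step: V₃/V₂ = T₃/T₂ = 386/2369.
V₃/V₁ = (V₂/V₁)(V₃/V₂) = 0.06579 × (386/2369) = 0.01072.

V₃/V₁ ≈ 0.0107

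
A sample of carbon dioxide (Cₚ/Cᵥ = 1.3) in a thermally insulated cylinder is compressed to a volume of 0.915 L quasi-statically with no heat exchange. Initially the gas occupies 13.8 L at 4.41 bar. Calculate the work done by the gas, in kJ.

P₂ = P₁(V₁/V₂)^γ = 4.41×(13.8/0.915)^(1.3) = 150.1 bar.
For a reversible adiabat, W_by_gas = (P₁V₁ − P₂V₂)/(γ−1).
W_by = (441000×0.0138 − 1.501×10^7×0.000915) / (0.3) = -25500 J.

W ≈ -25.5 kJ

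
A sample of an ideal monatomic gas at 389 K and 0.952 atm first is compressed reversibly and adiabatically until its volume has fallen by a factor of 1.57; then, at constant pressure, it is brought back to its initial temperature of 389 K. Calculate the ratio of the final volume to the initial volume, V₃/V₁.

For a monatomic ideal gas γ = 5/3.
Adiabatic step: V₂/V₁ = 0.6369; T₂ = T₁·1.57^(2/3) = 525.5 K.
Isobaric step: V₃/V₂ = T₃/T₂ = 389/525.5.
V₃/V₁ = (V₂/V₁)(V₃/V₂) = 0.6369 × (389/525.5) = 0.4715.

V₃/V₁ ≈ 0.472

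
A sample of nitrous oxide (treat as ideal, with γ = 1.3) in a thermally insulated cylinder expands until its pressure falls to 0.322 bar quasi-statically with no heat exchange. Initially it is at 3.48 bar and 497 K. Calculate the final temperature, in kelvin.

T₂ ≈ 287 K

Adiabatic: T₂/T₁ = (P₂/P₁)^((γ−1)/γ).
T₂ = 497 × (0.322/3.48)^(0.231) = 286.9 K.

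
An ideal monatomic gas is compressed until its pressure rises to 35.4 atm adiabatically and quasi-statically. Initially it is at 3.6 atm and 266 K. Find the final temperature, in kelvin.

T₂ ≈ 664 K

Adiabatic: T₂/T₁ = (P₂/P₁)^((γ−1)/γ).
For a monatomic ideal gas γ = 5/3, so (γ−1)/γ = 2/5.
T₂ = 266 × (35.4/3.6)^(2/5) = 663.7 K.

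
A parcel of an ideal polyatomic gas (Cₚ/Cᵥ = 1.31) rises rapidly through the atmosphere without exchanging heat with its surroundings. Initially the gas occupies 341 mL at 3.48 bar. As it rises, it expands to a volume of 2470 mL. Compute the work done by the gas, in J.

W ≈ 176 J

P₂ = P₁(V₁/V₂)^γ = 3.48×(341/2470)^(1.31) = 0.26 bar.
For a reversible adiabat, W_by_gas = (P₁V₁ − P₂V₂)/(γ−1).
W_by = (348000×0.000341 − 26000×0.00247) / (0.31) = 175.6 J.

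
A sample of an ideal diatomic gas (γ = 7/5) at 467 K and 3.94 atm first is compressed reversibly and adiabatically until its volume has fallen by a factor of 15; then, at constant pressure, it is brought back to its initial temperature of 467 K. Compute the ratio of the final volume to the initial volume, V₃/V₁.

Adiabatic step: V₂/V₁ = 0.06667; T₂ = T₁·15^(2/5) = 1380 K.
Isobaric step: V₃/V₂ = T₃/T₂ = 467/1380.
V₃/V₁ = (V₂/V₁)(V₃/V₂) = 0.06667 × (467/1380) = 0.02257.

V₃/V₁ ≈ 0.0226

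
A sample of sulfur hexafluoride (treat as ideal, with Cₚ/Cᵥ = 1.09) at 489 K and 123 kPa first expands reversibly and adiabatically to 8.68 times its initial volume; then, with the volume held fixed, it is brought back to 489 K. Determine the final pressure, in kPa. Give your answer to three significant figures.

P₃ ≈ 14.2 kPa

Adiabatic step (PV^γ = const): P₂ = 123×(1/8.68)^(1.09) = 11.67 kPa; T₂ = 489×(1/8.68)^(0.09) = 402.6 K.
Isochoric: P₃ = P₂(T₃/T₂) = 11.67 × (489/402.6) = 14.17 kPa.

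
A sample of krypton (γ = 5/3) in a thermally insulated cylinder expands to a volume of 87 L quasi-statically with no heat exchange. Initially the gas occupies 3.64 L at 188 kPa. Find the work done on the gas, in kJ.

P₂ = P₁(V₁/V₂)^γ = 188×(3.64/87)^(5/3) = 0.948 kPa.
For a reversible adiabat, W_by_gas = (P₁V₁ − P₂V₂)/(γ−1).
W_by = (188000×0.00364 − 948×0.087) / (2/3) = 902.8 J.
W_on_gas = −W_by = -902.8 J.

W ≈ -0.903 kJ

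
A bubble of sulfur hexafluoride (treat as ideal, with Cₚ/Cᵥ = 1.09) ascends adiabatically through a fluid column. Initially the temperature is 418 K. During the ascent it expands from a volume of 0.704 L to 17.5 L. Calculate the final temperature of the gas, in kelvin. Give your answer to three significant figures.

T₂ ≈ 313 K

Adiabatic: T₁V₁^(γ−1) = T₂V₂^(γ−1) ⇒ T₂ = T₁ (V₁/V₂)^(γ−1).
T₂ = 418 × (0.704/17.5)^(0.09) = 313 K.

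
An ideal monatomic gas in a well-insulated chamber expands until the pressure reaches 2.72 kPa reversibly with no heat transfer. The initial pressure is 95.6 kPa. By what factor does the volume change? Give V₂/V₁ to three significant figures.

V₂/V₁ ≈ 8.46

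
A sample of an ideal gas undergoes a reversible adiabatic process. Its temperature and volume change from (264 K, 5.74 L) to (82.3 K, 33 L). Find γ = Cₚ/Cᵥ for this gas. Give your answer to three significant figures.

TV^(γ−1) = const ⇒ γ − 1 = ln(T₂/T₁) / ln(V₁/V₂).
γ = 1 + ln(82.3/264) / ln(5.74/33) = 1.666.

γ ≈ 1.67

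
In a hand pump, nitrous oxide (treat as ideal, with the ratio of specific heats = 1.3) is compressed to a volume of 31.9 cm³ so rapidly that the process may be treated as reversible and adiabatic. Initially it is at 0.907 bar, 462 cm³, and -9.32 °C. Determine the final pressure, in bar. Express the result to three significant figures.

Adiabatic: P₁V₁^γ = P₂V₂^γ ⇒ P₂ = P₁ (V₁/V₂)^γ.
P₂ = 0.907 × (462/31.9)^(1.3) = 29.29 bar.

P₂ ≈ 29.3 bar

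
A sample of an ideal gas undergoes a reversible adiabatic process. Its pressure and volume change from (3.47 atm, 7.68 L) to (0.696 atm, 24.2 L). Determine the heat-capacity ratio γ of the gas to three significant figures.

γ ≈ 1.40

PV^γ = const ⇒ γ = ln(P₂/P₁) / ln(V₁/V₂).
γ = ln(0.696/3.47) / ln(7.68/24.2) = 1.4.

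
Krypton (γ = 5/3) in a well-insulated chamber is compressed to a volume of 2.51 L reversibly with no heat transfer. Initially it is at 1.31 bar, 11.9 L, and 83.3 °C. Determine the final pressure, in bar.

Since PV^γ is constant along a reversible adiabat, P₂ = P₁ (V₁/V₂)^γ.
P₂ = 1.31 × (11.9/2.51)^(5/3) = 17.53 bar.

P₂ ≈ 17.5 bar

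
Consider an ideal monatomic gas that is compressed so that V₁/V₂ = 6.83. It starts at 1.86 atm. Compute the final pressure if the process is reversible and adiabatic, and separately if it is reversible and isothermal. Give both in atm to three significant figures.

For a monatomic ideal gas γ = 5/3.
Isothermal: P₂ = P₁(V₁/V₂) = 1.86×6.83 = 12.7 atm.
Adiabatic: P₂ = P₁(V₁/V₂)^γ = 1.86×6.83^(5/3) = 45.73 atm.

adiabatic: 45.7 atm; isothermal: 12.7 atm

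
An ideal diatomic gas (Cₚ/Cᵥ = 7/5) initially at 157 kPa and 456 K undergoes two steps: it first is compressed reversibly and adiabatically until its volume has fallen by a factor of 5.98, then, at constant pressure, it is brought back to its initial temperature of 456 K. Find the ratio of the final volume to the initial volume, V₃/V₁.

V₃/V₁ ≈ 0.0818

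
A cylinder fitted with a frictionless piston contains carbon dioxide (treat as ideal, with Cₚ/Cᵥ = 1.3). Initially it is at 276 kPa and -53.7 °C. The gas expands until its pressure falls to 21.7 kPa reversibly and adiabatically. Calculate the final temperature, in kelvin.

Adiabatic: T₂/T₁ = (P₂/P₁)^((γ−1)/γ).
T₁ = -53.7 °C = 219.4 K.
T₂ = 219.4 × (21.7/276)^(0.231) = 122 K.

T₂ ≈ 122 K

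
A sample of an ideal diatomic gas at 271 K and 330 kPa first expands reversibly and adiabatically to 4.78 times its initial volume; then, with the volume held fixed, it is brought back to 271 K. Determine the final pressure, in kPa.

P₃ ≈ 69.0 kPa

For a diatomic ideal gas γ = 7/5.
Adiabatic step (PV^γ = const): P₂ = 330×(1/4.78)^(7/5) = 36.92 kPa; T₂ = 271×(1/4.78)^(2/5) = 144.9 K.
Isochoric: P₃ = P₂(T₃/T₂) = 36.92 × (271/144.9) = 69.04 kPa.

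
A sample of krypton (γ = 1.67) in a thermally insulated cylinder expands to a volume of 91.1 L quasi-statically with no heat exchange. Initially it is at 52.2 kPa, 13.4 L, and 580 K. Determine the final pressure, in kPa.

P₂ ≈ 2.13 kPa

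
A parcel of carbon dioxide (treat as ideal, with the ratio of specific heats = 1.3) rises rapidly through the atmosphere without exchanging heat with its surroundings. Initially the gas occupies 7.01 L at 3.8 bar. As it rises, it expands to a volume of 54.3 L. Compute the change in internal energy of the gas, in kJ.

P₂ = P₁(V₁/V₂)^γ = 3.8×(7.01/54.3)^(1.3) = 0.2654 bar.
For a reversible adiabat, W_by_gas = (P₁V₁ − P₂V₂)/(γ−1).
W_by = (380000×0.00701 − 26540×0.0543) / (0.3) = 4075 J.
Q = 0 ⇒ ΔU = −W_by = -4075 J.

ΔU ≈ -4.07 kJ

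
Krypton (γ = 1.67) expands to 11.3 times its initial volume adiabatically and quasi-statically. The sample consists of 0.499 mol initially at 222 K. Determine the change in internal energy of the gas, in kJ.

ΔU ≈ -1.10 kJ

Adiabatic: T₁V₁^(γ−1) = T₂V₂^(γ−1) ⇒ T₂ = T₁ (V₁/V₂)^(γ−1).
T₂ = 222 × (1/11.3)^(0.67) = 43.73 K.
Q = 0, so ΔU = W_on_gas = nCᵥΔT with Cᵥ = R/(γ−1) = 12.41 J/(mol·K).
ΔU = 0.499 × 12.41 × (43.73 − 222) = -1104 J.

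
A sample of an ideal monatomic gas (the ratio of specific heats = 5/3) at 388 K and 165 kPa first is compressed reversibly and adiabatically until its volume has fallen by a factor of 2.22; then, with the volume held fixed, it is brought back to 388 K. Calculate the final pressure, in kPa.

Adiabatic step (PV^γ = const): P₂ = 165×2.22^(5/3) = 623.4 kPa; T₂ = 388×2.22^(2/3) = 660.3 K.
Isochoric: P₃ = P₂(T₃/T₂) = 623.4 × (388/660.3) = 366.3 kPa.

P₃ ≈ 366 kPa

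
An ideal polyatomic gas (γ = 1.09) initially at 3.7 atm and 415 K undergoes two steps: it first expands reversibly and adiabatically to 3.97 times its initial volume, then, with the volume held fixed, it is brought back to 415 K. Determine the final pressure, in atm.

Adiabatic step (PV^γ = const): P₂ = 3.7×(1/3.97)^(1.09) = 0.8232 atm; T₂ = 415×(1/3.97)^(0.09) = 366.6 K.
Isochoric: P₃ = P₂(T₃/T₂) = 0.8232 × (415/366.6) = 0.932 atm.

P₃ ≈ 0.932 atm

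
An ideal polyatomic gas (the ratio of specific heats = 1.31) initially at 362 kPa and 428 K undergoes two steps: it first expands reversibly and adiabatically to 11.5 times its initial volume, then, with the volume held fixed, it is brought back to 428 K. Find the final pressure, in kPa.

Adiabatic step (PV^γ = const): P₂ = 362×(1/11.5)^(1.31) = 14.76 kPa; T₂ = 428×(1/11.5)^(0.31) = 200.7 K.
Isochoric: P₃ = P₂(T₃/T₂) = 14.76 × (428/200.7) = 31.48 kPa.

P₃ ≈ 31.5 kPa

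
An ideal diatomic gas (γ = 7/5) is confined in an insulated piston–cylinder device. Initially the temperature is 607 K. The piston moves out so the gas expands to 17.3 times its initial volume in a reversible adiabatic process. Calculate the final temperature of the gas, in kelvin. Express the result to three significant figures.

T₂ ≈ 194 K

Adiabatic: T₁V₁^(γ−1) = T₂V₂^(γ−1) ⇒ T₂ = T₁ (V₁/V₂)^(γ−1).
T₂ = 607 × (1/17.3)^(2/5) = 194.1 K.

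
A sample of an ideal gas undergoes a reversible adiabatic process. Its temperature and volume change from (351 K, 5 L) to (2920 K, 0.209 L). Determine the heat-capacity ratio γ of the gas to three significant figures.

γ ≈ 1.67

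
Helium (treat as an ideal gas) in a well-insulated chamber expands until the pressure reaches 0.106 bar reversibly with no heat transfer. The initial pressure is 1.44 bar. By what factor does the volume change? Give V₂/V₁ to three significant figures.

V₂/V₁ ≈ 4.78

From PV^γ = const, V₂/V₁ = (P₁/P₂)^(1/γ).
For a monatomic ideal gas γ = 5/3.
V₂/V₁ = (1.44/0.106)^(3/5) = 4.784.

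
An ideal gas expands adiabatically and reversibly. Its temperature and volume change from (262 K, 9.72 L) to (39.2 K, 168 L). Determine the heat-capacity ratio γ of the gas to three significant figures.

TV^(γ−1) = const ⇒ γ − 1 = ln(T₂/T₁) / ln(V₁/V₂).
γ = 1 + ln(39.2/262) / ln(9.72/168) = 1.667.

γ ≈ 1.67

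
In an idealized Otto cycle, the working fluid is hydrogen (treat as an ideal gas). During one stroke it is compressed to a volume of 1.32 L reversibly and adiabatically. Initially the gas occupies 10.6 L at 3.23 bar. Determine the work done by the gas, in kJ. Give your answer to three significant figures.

γ = 7/5 for a diatomic ideal gas.
P₂ = P₁(V₁/V₂)^γ = 3.23×(10.6/1.32)^(7/5) = 59.68 bar.
For a reversible adiabat, W_by_gas = (P₁V₁ − P₂V₂)/(γ−1).
W_by = (323000×0.0106 − 5.968×10^6×0.00132) / (2/5) = -11130 J.

W ≈ -11.1 kJ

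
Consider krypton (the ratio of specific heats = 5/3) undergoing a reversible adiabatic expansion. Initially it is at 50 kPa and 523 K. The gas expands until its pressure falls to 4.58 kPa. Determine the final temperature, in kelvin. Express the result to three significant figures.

Adiabatic: T₂/T₁ = (P₂/P₁)^((γ−1)/γ).
T₂ = 523 × (4.58/50)^(2/5) = 201 K.

T₂ ≈ 201 K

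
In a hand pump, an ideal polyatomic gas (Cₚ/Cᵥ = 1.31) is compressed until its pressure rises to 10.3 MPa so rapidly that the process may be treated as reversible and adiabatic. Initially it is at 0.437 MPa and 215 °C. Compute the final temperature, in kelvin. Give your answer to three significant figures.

T₂ ≈ 1030 K

Adiabatic: T₂/T₁ = (P₂/P₁)^((γ−1)/γ).
T₁ = 215 °C = 488.1 K.
T₂ = 488.1 × (10.3/0.437)^(0.237) = 1031 K.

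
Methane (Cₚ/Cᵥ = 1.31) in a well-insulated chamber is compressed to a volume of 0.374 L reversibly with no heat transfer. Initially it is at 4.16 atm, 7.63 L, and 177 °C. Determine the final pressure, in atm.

Since PV^γ is constant along a reversible adiabat, P₂ = P₁ (V₁/V₂)^γ.
P₂ = 4.16 × (7.63/0.374)^(1.31) = 216.1 atm.

P₂ ≈ 216 atm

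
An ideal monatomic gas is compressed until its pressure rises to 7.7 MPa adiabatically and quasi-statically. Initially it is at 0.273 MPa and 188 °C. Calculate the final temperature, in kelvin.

T₂ ≈ 1750 K

Adiabatic: T₂/T₁ = (P₂/P₁)^((γ−1)/γ).
For a monatomic ideal gas γ = 5/3, so (γ−1)/γ = 2/5.
T₁ = 188 °C = 461.1 K.
T₂ = 461.1 × (7.7/0.273)^(2/5) = 1754 K.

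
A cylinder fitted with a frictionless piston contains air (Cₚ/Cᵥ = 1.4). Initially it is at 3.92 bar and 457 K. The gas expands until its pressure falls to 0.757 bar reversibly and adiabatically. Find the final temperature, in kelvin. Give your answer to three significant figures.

Along an adiabat T P^((1−γ)/γ) is constant, so T₂ = T₁ (P₂/P₁)^((γ−1)/γ).
T₂ = 457 × (0.757/3.92)^(0.286) = 285.7 K.

T₂ ≈ 286 K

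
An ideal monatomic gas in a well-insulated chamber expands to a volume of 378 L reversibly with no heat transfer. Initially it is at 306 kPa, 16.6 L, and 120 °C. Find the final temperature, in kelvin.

T₂ ≈ 48.9 K

Adiabatic: T₁V₁^(γ−1) = T₂V₂^(γ−1) ⇒ T₂ = T₁ (V₁/V₂)^(γ−1).
γ = 5/3 for a monatomic ideal gas.
T₁ = 120 °C = 393.1 K.
T₂ = 393.1 × (16.6/378)^(2/3) = 48.94 K.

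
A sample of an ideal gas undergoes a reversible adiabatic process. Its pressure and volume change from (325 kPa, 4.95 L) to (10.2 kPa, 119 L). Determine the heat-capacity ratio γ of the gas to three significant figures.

PV^γ = const ⇒ γ = ln(P₂/P₁) / ln(V₁/V₂).
γ = ln(10.2/325) / ln(4.95/119) = 1.089.

γ ≈ 1.09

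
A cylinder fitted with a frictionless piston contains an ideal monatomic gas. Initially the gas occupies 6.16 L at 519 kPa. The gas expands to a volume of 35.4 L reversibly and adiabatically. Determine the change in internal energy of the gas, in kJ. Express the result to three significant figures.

ΔU ≈ -3.30 kJ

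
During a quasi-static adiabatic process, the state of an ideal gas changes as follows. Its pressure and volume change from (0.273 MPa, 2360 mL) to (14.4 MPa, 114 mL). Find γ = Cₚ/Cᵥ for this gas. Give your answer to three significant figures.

γ ≈ 1.31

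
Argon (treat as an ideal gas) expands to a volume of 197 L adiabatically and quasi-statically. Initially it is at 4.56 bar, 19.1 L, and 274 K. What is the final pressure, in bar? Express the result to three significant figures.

P₂ ≈ 0.0933 bar

Adiabatic: P₁V₁^γ = P₂V₂^γ ⇒ P₂ = P₁ (V₁/V₂)^γ.
γ = 5/3 for a monatomic ideal gas.
P₂ = 4.56 × (19.1/197)^(5/3) = 0.09331 bar.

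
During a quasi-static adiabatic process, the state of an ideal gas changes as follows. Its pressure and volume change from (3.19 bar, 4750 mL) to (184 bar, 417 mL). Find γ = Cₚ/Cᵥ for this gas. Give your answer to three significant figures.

PV^γ = const ⇒ γ = ln(P₂/P₁) / ln(V₁/V₂).
γ = ln(184/3.19) / ln(4750/417) = 1.667.

γ ≈ 1.67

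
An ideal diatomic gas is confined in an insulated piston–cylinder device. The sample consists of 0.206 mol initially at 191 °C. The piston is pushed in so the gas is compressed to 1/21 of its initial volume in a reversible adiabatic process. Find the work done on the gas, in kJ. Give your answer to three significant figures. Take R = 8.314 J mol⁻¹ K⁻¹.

For a reversible adiabat TV^(γ−1) is constant, so T₂ = T₁ (V₁/V₂)^(γ−1).
γ = 7/5 for a diatomic ideal gas, so γ−1 = 2/5.
T₁ = 191 °C = 464.1 K.
T₂ = 464.1 × 21^(2/5) = 1569 K.
Q = 0, so ΔU = W_on_gas = nCᵥΔT with Cᵥ = R/(γ−1) = 20.79 J/(mol·K).
ΔU = 0.206 × 20.79 × (1569 − 464.1) = 4729 J.

W ≈ 4.73 kJ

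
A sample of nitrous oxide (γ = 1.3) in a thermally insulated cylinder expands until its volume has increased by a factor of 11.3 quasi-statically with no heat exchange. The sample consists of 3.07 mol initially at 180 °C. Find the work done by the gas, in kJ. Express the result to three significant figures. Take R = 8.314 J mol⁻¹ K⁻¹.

For a reversible adiabat TV^(γ−1) is constant, so T₂ = T₁ (V₁/V₂)^(γ−1).
T₁ = 180 °C = 453.1 K.
T₂ = 453.1 × (1/11.3)^(0.3) = 218.9 K.
Q = 0, so ΔU = W_on_gas = nCᵥΔT with Cᵥ = R/(γ−1) = 27.71 J/(mol·K).
ΔU = 3.07 × 27.71 × (218.9 − 453.1) = -19930 J.
Work done by the gas = −ΔU = 19930 J.

W ≈ 19.9 kJ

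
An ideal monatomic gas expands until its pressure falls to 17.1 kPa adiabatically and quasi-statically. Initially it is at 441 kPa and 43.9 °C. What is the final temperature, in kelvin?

Along an adiabat T P^((1−γ)/γ) is constant, so T₂ = T₁ (P₂/P₁)^((γ−1)/γ).
For a monatomic ideal gas γ = 5/3, so (γ−1)/γ = 2/5.
T₁ = 43.9 °C = 317 K.
T₂ = 317 × (17.1/441)^(2/5) = 86.41 K.

T₂ ≈ 86.4 K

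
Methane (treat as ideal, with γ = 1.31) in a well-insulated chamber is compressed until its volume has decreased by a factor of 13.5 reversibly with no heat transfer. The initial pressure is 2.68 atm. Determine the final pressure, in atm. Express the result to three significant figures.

P₂ ≈ 81.1 atm

Adiabatic: P₁V₁^γ = P₂V₂^γ ⇒ P₂ = P₁ (V₁/V₂)^γ.
P₂ = 2.68 × 13.5^(1.31) = 81.07 atm.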